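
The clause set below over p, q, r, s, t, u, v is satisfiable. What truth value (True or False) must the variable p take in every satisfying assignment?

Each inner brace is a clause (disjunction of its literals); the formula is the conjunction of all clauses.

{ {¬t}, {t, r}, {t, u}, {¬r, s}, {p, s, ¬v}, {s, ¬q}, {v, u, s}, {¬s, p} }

True

Suppose p = False.
(¬t) alone gives t = False.
(r) alone gives r = True.
(u) alone gives u = True.
(s) alone gives s = True.
That conflicts with the unit clause (¬s).
So every satisfying assignment has p = True.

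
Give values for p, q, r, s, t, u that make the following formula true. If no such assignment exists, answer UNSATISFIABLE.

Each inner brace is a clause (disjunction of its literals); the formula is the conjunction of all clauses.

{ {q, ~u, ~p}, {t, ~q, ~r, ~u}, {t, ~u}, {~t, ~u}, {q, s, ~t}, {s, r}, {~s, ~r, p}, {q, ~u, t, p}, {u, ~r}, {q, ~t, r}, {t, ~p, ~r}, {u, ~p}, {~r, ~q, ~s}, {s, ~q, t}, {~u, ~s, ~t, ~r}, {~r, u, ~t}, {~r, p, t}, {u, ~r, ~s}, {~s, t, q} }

Case t = 1:
(~u) alone gives u = 0.
(~r) alone gives r = 0.
(s) alone gives s = 1.
(q) alone gives q = 1.
(~p) alone gives p = 0.
Every clause now holds.

p ↦ 0; q ↦ 1; r ↦ 0; s ↦ 1; t ↦ 1; u ↦ 0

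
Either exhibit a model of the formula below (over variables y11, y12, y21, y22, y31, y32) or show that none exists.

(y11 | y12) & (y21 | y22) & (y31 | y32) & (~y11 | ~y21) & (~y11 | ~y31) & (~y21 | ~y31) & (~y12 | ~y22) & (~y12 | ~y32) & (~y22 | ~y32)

UNSATISFIABLE

Case y11 = 1:
(~y21) alone gives y21 = 0.
(y22) alone gives y22 = 1.
(~y31) alone gives y31 = 0.
(y32) alone gives y32 = 1.
Now (~y32) is unsatisfied and unit — conflict.
So y11 must be the other value — set y11 = 0.
(y12) alone gives y12 = 1.
(~y22) alone gives y22 = 0.
(y21) alone gives y21 = 1.
(~y31) alone gives y31 = 0.
(y32) alone gives y32 = 1.
Now (~y32) is unsatisfied and unit — conflict.
Both values of y11 lead to a conflict.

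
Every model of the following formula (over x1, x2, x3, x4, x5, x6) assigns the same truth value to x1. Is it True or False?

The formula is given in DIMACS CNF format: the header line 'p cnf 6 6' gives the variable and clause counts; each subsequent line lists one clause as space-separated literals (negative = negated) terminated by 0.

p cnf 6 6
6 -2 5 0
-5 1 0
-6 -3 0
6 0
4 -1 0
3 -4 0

False

Suppose x1 = True.
From the singleton clause (x6), x6 = True.
From the singleton clause (¬x3), x3 = False.
From the singleton clause (x4), x4 = True.
Now (¬x4) is unsatisfied and unit — conflict.
So every satisfying assignment has x1 = False.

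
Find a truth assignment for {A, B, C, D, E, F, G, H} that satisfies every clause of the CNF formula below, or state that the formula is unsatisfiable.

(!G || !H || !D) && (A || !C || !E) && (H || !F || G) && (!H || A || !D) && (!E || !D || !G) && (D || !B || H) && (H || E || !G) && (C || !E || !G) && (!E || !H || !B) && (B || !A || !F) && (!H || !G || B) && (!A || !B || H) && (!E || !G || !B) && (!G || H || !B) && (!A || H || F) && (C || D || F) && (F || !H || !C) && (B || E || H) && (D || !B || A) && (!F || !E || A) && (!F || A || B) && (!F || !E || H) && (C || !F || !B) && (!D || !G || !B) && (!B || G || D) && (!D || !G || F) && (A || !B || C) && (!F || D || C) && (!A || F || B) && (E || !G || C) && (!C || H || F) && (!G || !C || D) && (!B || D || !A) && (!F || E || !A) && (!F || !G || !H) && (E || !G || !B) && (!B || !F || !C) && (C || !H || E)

A: false; B: false; C: false; D: true; E: true; F: false; G: false; H: false

Try G = false.
Try H = false.
The clause (!F) is unit, so F = false.
The clause (!A) is unit, so A = false.
The clause (!C) is unit, so C = false.
The clause (D) is unit, so D = true.
The clause (!B) is unit, so B = false.
The clause (E) is unit, so E = true.
Every clause now holds.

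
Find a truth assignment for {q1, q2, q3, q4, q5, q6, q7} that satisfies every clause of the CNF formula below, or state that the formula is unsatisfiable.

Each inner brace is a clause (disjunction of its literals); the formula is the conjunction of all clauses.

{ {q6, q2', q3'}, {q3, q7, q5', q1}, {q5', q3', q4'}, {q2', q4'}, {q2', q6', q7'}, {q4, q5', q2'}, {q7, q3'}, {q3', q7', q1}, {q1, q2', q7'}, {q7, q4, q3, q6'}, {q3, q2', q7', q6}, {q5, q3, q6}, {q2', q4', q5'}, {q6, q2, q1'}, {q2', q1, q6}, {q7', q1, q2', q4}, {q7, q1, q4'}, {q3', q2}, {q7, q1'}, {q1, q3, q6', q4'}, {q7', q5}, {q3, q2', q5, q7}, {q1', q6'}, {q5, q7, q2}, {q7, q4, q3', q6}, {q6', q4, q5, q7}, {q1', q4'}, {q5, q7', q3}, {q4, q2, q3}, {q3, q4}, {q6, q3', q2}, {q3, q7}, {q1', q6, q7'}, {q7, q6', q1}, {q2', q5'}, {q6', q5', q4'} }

q1 ↦ 0,  q2 ↦ 0,  q3 ↦ 0,  q4 ↦ 1,  q5 ↦ 1,  q6 ↦ 0,  q7 ↦ 1

Case q2 = 0:
Unit clause (q3') forces q3 = 0.
Unit clause (q4) forces q4 = 1.
Unit clause (q1') forces q1 = 0.
Unit clause (q7) forces q7 = 1.
Unit clause (q6') forces q6 = 0.
Unit clause (q5) forces q5 = 1.
Every clause now holds.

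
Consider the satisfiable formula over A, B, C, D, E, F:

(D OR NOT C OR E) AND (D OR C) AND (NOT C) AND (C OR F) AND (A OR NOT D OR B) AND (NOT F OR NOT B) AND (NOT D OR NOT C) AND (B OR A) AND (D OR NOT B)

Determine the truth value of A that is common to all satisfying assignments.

Suppose A = false.
From the singleton clause (NOT C), C = false.
From the singleton clause (D), D = true.
From the singleton clause (F), F = true.
From the singleton clause (B), B = true.
That conflicts with the unit clause (NOT B).
So every satisfying assignment has A = True.

True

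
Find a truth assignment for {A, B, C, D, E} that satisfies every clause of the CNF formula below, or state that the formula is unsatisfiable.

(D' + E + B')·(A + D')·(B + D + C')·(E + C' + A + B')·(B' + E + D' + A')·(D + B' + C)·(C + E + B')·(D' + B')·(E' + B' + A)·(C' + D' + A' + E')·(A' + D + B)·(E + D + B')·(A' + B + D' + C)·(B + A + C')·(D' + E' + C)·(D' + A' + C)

Suppose A = 0.
(D') alone gives D = 0.
Suppose B = 0.
(C') alone gives C = 0.
No clause remains; E is free.

A ↦ 0,  B ↦ 0,  C ↦ 0,  D ↦ 0,  E ↦ 1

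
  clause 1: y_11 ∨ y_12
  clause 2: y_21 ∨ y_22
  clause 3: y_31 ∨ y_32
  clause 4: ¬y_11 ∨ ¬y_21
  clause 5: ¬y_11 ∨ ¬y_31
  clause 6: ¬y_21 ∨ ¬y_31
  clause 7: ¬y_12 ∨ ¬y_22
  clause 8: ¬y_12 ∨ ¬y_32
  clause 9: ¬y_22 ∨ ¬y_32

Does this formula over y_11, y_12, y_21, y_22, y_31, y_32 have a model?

No, unsatisfiable

Branch on y_11: set y_11 = True.
Unit clause (¬y_21) forces y_21 = False.
Unit clause (y_22) forces y_22 = True.
Unit clause (¬y_31) forces y_31 = False.
Unit clause (y_32) forces y_32 = True.
That conflicts with the unit clause (¬y_32).
That branch fails; take y_11 = False instead.
Unit clause (y_12) forces y_12 = True.
Unit clause (¬y_22) forces y_22 = False.
Unit clause (y_21) forces y_21 = True.
Unit clause (¬y_31) forces y_31 = False.
Unit clause (y_32) forces y_32 = True.
That conflicts with the unit clause (¬y_32).
Either choice for y_11 ends in contradiction.
No assignment satisfies every clause.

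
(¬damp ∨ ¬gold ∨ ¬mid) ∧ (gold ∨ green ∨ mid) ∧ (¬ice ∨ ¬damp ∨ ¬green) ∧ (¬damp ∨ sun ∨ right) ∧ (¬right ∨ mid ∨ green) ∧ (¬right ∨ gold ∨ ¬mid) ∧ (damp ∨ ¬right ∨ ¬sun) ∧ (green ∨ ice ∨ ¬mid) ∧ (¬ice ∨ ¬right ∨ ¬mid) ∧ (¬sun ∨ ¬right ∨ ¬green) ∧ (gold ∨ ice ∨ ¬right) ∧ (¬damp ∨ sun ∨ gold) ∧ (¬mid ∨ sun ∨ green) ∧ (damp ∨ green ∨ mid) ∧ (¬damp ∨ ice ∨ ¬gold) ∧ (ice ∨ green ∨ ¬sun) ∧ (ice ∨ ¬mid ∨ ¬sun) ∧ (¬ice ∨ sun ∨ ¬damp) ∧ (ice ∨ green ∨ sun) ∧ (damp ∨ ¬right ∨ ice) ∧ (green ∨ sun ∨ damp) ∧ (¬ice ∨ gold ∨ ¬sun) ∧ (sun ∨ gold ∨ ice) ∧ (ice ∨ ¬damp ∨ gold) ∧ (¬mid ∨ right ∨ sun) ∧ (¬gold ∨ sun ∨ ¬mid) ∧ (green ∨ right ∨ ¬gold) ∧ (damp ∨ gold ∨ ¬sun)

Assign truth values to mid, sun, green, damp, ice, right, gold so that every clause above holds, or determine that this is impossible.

mid ↦ False, sun ↦ True, green ↦ True, damp ↦ False, ice ↦ False, right ↦ False, gold ↦ True

Suppose damp = False.
Suppose right = False.
Suppose green = True.
Suppose mid = False.
Suppose gold = True.
Every clause is now satisfied; sun, ice are unconstrained.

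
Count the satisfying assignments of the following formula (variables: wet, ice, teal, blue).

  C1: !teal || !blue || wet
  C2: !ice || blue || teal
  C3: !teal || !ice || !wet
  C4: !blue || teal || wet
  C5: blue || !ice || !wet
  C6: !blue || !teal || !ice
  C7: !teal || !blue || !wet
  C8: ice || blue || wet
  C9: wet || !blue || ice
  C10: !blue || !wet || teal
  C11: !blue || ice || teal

3

There are 2^4 = 16 truth assignments over (wet, ice, teal, blue).
Check each against the 11 clauses (columns in the order wet, ice, teal, blue):
  F F F F  ✗ fails (ice || blue || wet)
  F F F T  ✗ fails (!blue || teal || wet)
  F F T F  ✗ fails (ice || blue || wet)
  F F T T  ✗ fails (!teal || !blue || wet)
  F T F F  ✗ fails (!ice || blue || teal)
  F T F T  ✗ fails (!blue || teal || wet)
  F T T F  ✓ satisfies all
  F T T T  ✗ fails (!teal || !blue || wet)
  T F F F  ✓ satisfies all
  T F F T  ✗ fails (!blue || !wet || teal)
  T F T F  ✓ satisfies all
  T F T T  ✗ fails (!teal || !blue || !wet)
  T T F F  ✗ fails (!ice || blue || teal)
  T T F T  ✗ fails (!blue || !wet || teal)
  T T T F  ✗ fails (!teal || !ice || !wet)
  T T T T  ✗ fails (!teal || !ice || !wet)
3 of the 16 rows are models.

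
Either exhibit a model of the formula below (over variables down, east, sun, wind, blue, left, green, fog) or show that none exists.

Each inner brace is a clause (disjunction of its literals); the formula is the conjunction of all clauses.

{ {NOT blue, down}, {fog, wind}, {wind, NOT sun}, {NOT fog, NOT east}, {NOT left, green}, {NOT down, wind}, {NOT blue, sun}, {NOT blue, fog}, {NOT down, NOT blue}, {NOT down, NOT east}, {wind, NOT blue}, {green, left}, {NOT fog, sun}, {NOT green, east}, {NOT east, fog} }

UNSATISFIABLE

Suppose blue = false.
Suppose fog = true.
From the singleton clause (NOT east), east = false.
From the singleton clause (sun), sun = true.
From the singleton clause (wind), wind = true.
From the singleton clause (NOT green), green = false.
From the singleton clause (NOT left), left = false.
Now (left) is unsatisfied and unit — conflict.
That branch fails; take fog = false instead.
From the singleton clause (wind), wind = true.
From the singleton clause (NOT east), east = false.
From the singleton clause (NOT green), green = false.
From the singleton clause (NOT left), left = false.
Now (left) is unsatisfied and unit — conflict.
Both values of fog lead to a conflict.
That branch fails; take blue = true instead.
From the singleton clause (down), down = true.
Now (NOT down) is unsatisfied and unit — conflict.
Both values of blue lead to a conflict.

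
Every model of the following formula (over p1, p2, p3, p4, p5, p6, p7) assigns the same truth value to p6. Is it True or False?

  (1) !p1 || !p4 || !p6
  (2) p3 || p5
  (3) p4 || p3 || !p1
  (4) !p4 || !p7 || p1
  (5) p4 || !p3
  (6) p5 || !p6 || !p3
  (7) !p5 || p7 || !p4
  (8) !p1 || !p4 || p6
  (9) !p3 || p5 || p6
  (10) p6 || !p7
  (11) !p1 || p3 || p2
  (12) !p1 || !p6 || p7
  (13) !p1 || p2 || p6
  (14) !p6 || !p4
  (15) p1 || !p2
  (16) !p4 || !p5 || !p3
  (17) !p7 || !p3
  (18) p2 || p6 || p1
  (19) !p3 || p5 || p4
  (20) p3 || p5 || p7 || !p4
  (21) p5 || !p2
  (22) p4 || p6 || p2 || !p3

Suppose p6 = false.
The clause (!p7) is unit, so p7 = false.
Try p3 = true.
The clause (p4) is unit, so p4 = true.
The clause (!p5) is unit, so p5 = false.
That conflicts with the unit clause (p5).
Backtrack on p3: now try p3 = false.
The clause (p5) is unit, so p5 = true.
The clause (!p4) is unit, so p4 = false.
The clause (!p1) is unit, so p1 = false.
The clause (!p2) is unit, so p2 = false.
That conflicts with the unit clause (p2).
Either choice for p3 ends in contradiction.
So every satisfying assignment has p6 = True.

True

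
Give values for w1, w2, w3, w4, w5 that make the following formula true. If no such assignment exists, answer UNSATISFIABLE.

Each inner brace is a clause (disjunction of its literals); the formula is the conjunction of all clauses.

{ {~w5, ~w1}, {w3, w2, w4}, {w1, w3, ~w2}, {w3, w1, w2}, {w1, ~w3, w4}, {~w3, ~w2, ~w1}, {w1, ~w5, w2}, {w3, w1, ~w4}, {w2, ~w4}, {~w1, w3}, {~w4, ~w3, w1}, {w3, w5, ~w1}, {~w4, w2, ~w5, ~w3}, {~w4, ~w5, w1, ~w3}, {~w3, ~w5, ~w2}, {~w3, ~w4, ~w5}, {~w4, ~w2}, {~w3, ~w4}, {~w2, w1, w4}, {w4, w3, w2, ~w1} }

w1 ↦ 1, w2 ↦ 0, w3 ↦ 1, w4 ↦ 0, w5 ↦ 0

Case w5 = 0:
Case w2 = 0:
Unit clause (~w4) forces w4 = 0.
Unit clause (w3) forces w3 = 1.
Unit clause (w1) forces w1 = 1.
All clauses are satisfied.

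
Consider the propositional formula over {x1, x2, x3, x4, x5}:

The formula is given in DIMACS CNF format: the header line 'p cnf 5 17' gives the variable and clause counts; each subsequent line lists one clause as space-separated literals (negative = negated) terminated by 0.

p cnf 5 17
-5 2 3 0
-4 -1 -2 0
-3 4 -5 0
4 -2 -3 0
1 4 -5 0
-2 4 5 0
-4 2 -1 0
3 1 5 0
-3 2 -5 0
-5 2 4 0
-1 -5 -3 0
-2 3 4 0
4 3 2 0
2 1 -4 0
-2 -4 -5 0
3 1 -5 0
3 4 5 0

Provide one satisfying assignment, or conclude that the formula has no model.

Try x5 = False.
Try x2 = True.
From the singleton clause (x4), x4 = True.
From the singleton clause (¬x1), x1 = False.
From the singleton clause (x3), x3 = True.
Every clause now holds.

x1=False, x2=True, x3=True, x4=True, x5=False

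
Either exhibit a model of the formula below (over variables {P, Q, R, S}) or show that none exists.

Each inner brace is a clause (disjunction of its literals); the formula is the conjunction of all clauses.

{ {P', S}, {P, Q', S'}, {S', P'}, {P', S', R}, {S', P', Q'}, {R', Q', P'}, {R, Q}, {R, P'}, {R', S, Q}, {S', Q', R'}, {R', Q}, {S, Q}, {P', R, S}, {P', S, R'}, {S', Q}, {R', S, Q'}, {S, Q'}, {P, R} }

Branch on P: set P = 0.
From the singleton clause (R), R = 1.
From the singleton clause (Q), Q = 1.
From the singleton clause (S'), S = 0.
Now (S) is unsatisfied and unit — conflict.
Backtrack on P: now try P = 1.
From the singleton clause (S), S = 1.
Now (S') is unsatisfied and unit — conflict.
Either choice for P ends in contradiction.

UNSATISFIABLE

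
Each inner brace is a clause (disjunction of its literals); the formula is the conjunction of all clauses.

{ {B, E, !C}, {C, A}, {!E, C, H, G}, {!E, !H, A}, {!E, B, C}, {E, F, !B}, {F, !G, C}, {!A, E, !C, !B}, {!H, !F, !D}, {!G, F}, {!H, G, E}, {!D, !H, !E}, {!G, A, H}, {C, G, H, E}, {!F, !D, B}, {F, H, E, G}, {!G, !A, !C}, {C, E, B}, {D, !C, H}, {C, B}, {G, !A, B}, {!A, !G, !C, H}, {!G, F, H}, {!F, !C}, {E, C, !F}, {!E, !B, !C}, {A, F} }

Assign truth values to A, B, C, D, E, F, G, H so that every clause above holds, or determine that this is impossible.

A: true; B: true; C: false; D: false; E: true; F: false; G: false; H: true

Branch on C: set C = false.
The clause (A) is unit, so A = true.
The clause (B) is unit, so B = true.
Branch on E: set E = true.
Branch on H: set H = true.
The clause (!D) is unit, so D = false.
Branch on F: set F = false.
The clause (!G) is unit, so G = false.
This assignment satisfies each clause.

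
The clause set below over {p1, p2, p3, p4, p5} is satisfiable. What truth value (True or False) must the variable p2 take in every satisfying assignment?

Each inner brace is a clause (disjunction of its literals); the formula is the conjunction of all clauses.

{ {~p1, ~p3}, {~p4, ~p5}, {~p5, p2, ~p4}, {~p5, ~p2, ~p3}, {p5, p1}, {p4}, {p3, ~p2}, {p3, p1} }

False

Suppose p2 = 1.
From the singleton clause (p4), p4 = 1.
From the singleton clause (~p5), p5 = 0.
From the singleton clause (p1), p1 = 1.
From the singleton clause (~p3), p3 = 0.
Now (p3) is unsatisfied and unit — conflict.
So every satisfying assignment has p2 = False.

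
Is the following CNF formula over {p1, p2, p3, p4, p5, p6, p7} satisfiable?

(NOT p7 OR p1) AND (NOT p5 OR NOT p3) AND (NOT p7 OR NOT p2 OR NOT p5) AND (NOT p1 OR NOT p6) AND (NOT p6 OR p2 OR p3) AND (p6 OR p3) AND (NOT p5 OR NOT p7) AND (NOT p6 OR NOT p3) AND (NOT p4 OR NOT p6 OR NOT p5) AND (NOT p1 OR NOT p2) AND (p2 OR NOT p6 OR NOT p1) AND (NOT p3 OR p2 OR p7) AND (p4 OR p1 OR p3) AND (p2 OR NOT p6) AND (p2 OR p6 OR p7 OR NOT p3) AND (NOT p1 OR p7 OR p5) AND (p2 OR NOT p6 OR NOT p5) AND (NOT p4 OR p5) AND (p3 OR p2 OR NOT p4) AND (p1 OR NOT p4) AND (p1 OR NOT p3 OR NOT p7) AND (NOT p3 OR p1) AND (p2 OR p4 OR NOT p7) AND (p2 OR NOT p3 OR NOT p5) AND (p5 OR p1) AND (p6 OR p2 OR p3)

Unsatisfiable

Suppose p7 = false.
Suppose p5 = false.
From the singleton clause (NOT p1), p1 = false.
That conflicts with the unit clause (p1).
Backtrack on p5: now try p5 = true.
From the singleton clause (NOT p3), p3 = false.
From the singleton clause (p6), p6 = true.
From the singleton clause (NOT p1), p1 = false.
From the singleton clause (p2), p2 = true.
From the singleton clause (NOT p4), p4 = false.
That conflicts with the unit clause (p4).
Both values of p5 lead to a conflict.
Backtrack on p7: now try p7 = true.
From the singleton clause (p1), p1 = true.
From the singleton clause (NOT p6), p6 = false.
From the singleton clause (p3), p3 = true.
From the singleton clause (NOT p5), p5 = false.
From the singleton clause (NOT p2), p2 = false.
From the singleton clause (NOT p4), p4 = false.
That conflicts with the unit clause (p4).
Both values of p7 lead to a conflict.
No assignment satisfies every clause.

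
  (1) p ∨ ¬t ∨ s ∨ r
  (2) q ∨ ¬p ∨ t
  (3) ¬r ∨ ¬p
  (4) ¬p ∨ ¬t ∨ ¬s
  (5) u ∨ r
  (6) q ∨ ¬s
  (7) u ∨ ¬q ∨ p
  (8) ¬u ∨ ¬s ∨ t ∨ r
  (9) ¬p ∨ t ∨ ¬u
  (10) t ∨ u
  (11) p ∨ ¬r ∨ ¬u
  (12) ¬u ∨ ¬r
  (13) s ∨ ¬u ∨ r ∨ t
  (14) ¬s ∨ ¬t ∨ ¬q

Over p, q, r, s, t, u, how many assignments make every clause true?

There are 2^6 = 64 truth assignments over (p, q, r, s, t, u).
Split on r. With r = True, the clauses containing r are satisfied and ¬r drops from the rest; 1 of the 2^5 = 32 assignments to the other variables satisfy what remains.
With r = False, by the same count on the reduced clause set, 2 assignments work.
Total: 1 + 2 = 3.

3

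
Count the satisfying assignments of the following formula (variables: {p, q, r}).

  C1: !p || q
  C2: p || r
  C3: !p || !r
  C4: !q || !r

There are 2^3 = 8 truth assignments over (p, q, r).
Check each against the 4 clauses (columns in the order p, q, r):
  F F F  ✗ fails (p || r)
  F F T  ✓ satisfies all
  F T F  ✗ fails (p || r)
  F T T  ✗ fails (!q || !r)
  T F F  ✗ fails (!p || q)
  T F T  ✗ fails (!p || q)
  T T F  ✓ satisfies all
  T T T  ✗ fails (!p || !r)
2 of the 8 rows are models.

2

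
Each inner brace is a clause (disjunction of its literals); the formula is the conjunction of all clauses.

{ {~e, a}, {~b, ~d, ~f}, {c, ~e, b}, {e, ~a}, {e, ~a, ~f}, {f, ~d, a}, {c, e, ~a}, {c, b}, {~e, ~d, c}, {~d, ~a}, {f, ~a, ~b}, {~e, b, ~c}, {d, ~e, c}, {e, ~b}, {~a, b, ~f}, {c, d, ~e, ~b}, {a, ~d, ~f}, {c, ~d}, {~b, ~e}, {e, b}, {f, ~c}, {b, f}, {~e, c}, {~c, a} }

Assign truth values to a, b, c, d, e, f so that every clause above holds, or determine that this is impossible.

UNSATISFIABLE

Case e = 0:
From the singleton clause (~a), a = 0.
From the singleton clause (~b), b = 0.
That conflicts with the unit clause (b).
So e must be the other value — set e = 1.
From the singleton clause (a), a = 1.
From the singleton clause (~d), d = 0.
From the singleton clause (c), c = 1.
From the singleton clause (b), b = 1.
That conflicts with the unit clause (~b).
Either choice for e ends in contradiction.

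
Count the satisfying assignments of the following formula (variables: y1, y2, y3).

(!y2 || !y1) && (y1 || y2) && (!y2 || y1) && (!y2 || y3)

There are 2^3 = 8 truth assignments over (y1, y2, y3).
Check each against the 4 clauses (columns in the order y1, y2, y3):
  F F F  ✗ fails (y1 || y2)
  F F T  ✗ fails (y1 || y2)
  F T F  ✗ fails (!y2 || y1)
  F T T  ✗ fails (!y2 || y1)
  T F F  ✓ satisfies all
  T F T  ✓ satisfies all
  T T F  ✗ fails (!y2 || !y1)
  T T T  ✗ fails (!y2 || !y1)
2 of the 8 rows are models.

2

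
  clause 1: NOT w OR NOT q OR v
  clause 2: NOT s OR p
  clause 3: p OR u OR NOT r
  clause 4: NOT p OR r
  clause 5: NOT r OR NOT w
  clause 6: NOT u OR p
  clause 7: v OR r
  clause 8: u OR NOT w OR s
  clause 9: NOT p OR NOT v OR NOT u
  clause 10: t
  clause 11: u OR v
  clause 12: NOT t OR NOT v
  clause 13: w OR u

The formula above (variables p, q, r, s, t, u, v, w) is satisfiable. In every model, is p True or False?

True

Suppose p = false.
From the singleton clause (NOT s), s = false.
From the singleton clause (NOT u), u = false.
From the singleton clause (NOT r), r = false.
From the singleton clause (v), v = true.
From the singleton clause (NOT w), w = false.
But (w) is also a unit clause — contradiction.
So every satisfying assignment has p = True.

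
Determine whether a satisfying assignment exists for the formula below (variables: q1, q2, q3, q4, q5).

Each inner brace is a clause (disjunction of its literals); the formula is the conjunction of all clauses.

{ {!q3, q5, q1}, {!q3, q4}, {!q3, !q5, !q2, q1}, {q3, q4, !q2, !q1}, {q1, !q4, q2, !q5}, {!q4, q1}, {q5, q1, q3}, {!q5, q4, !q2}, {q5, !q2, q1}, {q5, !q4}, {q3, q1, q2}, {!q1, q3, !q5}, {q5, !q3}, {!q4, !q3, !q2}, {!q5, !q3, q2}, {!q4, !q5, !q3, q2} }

Case q3 = false:
Case q4 = false:
Case q2 = false:
From the singleton clause (q1), q1 = true.
From the singleton clause (!q5), q5 = false.
This assignment satisfies each clause.
A satisfying assignment: q1 ↦ true; q2 ↦ false; q3 ↦ false; q4 ↦ false; q5 ↦ false.

Satisfiable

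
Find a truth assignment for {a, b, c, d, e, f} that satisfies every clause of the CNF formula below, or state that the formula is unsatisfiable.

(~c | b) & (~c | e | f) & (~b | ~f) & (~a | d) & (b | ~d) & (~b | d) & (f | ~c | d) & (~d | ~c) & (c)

Unit clause (c) forces c = 1.
Unit clause (b) forces b = 1.
Unit clause (~f) forces f = 0.
Unit clause (e) forces e = 1.
Unit clause (d) forces d = 1.
That conflicts with the unit clause (~d).

UNSATISFIABLE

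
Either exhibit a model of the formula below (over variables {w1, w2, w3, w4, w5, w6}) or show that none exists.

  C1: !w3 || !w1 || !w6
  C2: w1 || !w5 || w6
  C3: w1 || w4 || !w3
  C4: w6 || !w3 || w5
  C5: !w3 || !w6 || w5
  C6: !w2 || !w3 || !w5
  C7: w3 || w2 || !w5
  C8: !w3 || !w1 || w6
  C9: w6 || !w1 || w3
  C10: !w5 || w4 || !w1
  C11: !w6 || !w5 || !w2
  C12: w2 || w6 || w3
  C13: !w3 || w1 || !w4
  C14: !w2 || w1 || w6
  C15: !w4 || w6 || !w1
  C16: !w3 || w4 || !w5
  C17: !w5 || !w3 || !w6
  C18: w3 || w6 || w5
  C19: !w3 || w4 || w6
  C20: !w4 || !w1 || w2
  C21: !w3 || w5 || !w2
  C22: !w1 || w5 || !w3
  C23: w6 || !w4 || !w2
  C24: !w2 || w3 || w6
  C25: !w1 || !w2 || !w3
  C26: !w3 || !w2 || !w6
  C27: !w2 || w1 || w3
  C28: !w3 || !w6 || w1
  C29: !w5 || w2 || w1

Branch on w3: set w3 = false.
Branch on w2: set w2 = false.
(!w5) alone gives w5 = false.
(w6) alone gives w6 = true.
Branch on w4: set w4 = false.
All clauses hold; w1 can take either value.

w1: true,  w2: false,  w3: false,  w4: false,  w5: false,  w6: true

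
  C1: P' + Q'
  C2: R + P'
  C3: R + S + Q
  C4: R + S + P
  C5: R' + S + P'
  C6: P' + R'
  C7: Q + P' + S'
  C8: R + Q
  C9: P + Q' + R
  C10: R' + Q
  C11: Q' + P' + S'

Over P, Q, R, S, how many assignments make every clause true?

2

There are 2^4 = 16 truth assignments over (P, Q, R, S).
Split on Q. With Q = 1, the clauses containing Q are satisfied and Q' drops from the rest; 2 of the 2^3 = 8 assignments to the other variables satisfy what remains.
With Q = 0, by the same count on the reduced clause set, 0 assignments work.
Total: 2 + 0 = 2.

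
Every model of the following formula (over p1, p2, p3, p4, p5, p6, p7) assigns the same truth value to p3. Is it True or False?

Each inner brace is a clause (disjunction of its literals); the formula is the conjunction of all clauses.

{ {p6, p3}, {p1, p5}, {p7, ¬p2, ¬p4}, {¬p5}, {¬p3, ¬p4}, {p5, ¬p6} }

Suppose p3 = False.
From the singleton clause (p6), p6 = True.
From the singleton clause (¬p5), p5 = False.
But (p5) is also a unit clause — contradiction.
So every satisfying assignment has p3 = True.

True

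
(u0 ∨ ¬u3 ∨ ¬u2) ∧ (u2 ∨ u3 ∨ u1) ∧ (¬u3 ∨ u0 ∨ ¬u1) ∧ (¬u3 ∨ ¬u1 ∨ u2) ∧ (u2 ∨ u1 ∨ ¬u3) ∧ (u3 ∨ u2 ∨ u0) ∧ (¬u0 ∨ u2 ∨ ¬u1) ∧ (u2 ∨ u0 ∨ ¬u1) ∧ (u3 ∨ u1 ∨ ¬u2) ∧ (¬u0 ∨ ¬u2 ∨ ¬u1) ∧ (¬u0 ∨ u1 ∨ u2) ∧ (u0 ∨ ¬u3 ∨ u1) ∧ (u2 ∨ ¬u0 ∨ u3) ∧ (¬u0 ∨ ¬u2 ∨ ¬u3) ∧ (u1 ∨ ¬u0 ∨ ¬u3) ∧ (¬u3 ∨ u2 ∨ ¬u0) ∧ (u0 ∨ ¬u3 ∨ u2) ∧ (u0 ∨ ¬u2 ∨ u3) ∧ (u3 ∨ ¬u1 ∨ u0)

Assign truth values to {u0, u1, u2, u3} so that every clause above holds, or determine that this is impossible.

UNSATISFIABLE

Branch on u0: set u0 = True.
Branch on u2: set u2 = True.
(¬u1) alone gives u1 = False.
(u3) alone gives u3 = True.
But (¬u3) is also a unit clause — contradiction.
That branch fails; take u2 = False instead.
(¬u1) alone gives u1 = False.
But (u1) is also a unit clause — contradiction.
Both values of u2 lead to a conflict.
That branch fails; take u0 = False instead.
Branch on u3: set u3 = False.
(u2) alone gives u2 = True.
But (¬u2) is also a unit clause — contradiction.
That branch fails; take u3 = True instead.
(¬u2) alone gives u2 = False.
But (u2) is also a unit clause — contradiction.
Both values of u3 lead to a conflict.
Both values of u0 lead to a conflict.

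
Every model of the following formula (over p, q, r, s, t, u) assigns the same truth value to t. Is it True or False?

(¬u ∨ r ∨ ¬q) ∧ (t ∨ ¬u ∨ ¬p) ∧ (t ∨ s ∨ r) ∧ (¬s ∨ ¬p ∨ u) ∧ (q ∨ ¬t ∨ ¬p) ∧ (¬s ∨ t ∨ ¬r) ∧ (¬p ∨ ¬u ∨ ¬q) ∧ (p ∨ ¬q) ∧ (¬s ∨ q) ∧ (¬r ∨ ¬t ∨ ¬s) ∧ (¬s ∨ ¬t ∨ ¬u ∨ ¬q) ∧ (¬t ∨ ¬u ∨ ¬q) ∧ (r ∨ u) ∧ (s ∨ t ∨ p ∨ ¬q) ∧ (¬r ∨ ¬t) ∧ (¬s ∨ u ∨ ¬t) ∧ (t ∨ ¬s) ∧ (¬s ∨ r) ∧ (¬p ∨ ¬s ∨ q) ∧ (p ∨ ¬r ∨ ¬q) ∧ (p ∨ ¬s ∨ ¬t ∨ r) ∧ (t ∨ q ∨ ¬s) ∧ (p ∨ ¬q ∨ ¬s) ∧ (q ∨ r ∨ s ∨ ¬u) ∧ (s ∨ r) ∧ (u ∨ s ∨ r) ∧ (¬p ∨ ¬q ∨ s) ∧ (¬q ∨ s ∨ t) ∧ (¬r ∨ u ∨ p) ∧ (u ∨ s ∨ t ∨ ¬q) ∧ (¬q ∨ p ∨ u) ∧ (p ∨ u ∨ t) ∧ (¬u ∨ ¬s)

Suppose t = True.
The clause (¬r) is unit, so r = False.
The clause (u) is unit, so u = True.
The clause (¬q) is unit, so q = False.
The clause (¬p) is unit, so p = False.
The clause (¬s) is unit, so s = False.
But (s) is also a unit clause — contradiction.
So every satisfying assignment has t = False.

False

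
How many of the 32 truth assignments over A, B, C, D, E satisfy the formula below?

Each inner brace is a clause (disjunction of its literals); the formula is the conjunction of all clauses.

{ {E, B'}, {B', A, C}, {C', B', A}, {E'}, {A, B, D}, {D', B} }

2

There are 2^5 = 32 truth assignments over (A, B, C, D, E).
Split on C. With C = 1, the clauses containing C are satisfied and C' drops from the rest; 1 of the 2^4 = 16 assignments to the other variables satisfy what remains.
With C = 0, by the same count on the reduced clause set, 1 assignment works.
Total: 1 + 1 = 2.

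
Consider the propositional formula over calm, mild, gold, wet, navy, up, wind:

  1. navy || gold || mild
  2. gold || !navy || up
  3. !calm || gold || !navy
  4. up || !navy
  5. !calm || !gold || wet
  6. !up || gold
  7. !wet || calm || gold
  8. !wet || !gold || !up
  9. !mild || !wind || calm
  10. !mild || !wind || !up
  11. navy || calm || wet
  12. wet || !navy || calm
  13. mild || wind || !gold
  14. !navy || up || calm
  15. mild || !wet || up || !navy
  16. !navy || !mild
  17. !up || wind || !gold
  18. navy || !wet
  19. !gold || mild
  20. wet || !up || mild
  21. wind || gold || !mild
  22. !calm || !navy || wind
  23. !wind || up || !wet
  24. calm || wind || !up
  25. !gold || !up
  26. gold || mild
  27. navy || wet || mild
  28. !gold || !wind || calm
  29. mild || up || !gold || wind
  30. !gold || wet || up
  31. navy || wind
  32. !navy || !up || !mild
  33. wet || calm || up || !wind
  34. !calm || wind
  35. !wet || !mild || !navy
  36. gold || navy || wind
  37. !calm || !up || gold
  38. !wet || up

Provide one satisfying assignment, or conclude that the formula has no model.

Try up = false.
From the singleton clause (!navy), navy = false.
From the singleton clause (!wet), wet = false.
From the singleton clause (calm), calm = true.
From the singleton clause (!gold), gold = false.
From the singleton clause (mild), mild = true.
From the singleton clause (wind), wind = true.
Every clause now holds.

calm: true,  mild: true,  gold: false,  wet: false,  navy: false,  up: false,  wind: true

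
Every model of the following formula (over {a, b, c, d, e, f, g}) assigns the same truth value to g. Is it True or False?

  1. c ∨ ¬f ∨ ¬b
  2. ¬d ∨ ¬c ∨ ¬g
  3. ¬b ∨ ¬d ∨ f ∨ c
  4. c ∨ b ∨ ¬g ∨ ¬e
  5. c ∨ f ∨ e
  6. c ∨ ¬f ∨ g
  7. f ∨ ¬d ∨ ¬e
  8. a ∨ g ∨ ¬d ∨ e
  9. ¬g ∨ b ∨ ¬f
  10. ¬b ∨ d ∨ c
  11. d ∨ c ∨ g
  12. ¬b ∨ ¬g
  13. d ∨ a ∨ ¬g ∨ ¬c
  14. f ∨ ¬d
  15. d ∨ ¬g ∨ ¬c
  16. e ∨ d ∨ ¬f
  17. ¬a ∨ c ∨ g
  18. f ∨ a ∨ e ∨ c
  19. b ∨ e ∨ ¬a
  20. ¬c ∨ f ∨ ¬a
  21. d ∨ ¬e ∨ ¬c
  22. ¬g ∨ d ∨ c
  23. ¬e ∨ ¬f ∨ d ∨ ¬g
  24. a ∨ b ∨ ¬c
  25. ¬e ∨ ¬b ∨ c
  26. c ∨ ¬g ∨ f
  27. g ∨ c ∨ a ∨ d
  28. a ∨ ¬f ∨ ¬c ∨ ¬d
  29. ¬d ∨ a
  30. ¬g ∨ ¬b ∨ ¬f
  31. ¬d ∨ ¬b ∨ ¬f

False

Suppose g = True.
The clause (¬b) is unit, so b = False.
The clause (¬f) is unit, so f = False.
The clause (¬d) is unit, so d = False.
The clause (¬c) is unit, so c = False.
That conflicts with the unit clause (c).
So every satisfying assignment has g = False.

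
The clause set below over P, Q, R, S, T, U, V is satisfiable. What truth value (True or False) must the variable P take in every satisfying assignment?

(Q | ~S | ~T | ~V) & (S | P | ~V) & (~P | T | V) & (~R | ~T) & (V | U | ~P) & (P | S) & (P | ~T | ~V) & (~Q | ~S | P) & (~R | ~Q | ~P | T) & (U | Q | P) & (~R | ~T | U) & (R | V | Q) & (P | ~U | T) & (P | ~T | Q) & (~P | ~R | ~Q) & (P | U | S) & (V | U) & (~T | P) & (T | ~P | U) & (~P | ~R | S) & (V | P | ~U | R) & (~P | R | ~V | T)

True

Suppose P = 0.
From the singleton clause (S), S = 1.
From the singleton clause (~Q), Q = 0.
From the singleton clause (U), U = 1.
From the singleton clause (T), T = 1.
Now (~T) is unsatisfied and unit — conflict.
So every satisfying assignment has P = True.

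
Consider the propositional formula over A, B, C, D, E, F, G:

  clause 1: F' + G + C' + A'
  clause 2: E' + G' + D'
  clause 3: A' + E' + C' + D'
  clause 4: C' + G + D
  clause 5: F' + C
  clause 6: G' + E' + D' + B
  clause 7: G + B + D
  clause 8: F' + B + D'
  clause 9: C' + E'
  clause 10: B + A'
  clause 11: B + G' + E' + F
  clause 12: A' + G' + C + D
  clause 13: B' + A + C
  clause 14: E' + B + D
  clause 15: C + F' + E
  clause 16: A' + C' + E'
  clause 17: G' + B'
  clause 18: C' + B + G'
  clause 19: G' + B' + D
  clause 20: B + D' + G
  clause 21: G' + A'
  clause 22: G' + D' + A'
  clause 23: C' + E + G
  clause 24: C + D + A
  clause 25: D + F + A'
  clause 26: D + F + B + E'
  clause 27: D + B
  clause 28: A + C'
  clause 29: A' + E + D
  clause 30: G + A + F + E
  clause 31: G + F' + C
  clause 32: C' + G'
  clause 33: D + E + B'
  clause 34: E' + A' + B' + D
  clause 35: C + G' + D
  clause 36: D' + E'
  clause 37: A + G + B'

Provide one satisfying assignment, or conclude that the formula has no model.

A: 1,  B: 1,  C: 0,  D: 1,  E: 0,  F: 0,  G: 0

Suppose F = 0.
Suppose C = 0.
Suppose B = 1.
The clause (A) is unit, so A = 1.
The clause (G') is unit, so G = 0.
The clause (D) is unit, so D = 1.
The clause (E') is unit, so E = 0.
Every clause now holds.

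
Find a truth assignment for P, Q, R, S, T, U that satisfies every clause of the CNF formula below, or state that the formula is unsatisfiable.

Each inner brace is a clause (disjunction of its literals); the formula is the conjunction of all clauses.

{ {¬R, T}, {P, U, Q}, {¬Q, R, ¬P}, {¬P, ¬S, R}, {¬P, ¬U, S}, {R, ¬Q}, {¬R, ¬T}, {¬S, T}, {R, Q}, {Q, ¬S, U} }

UNSATISFIABLE

Branch on R: set R = False.
(¬Q) alone gives Q = False.
That conflicts with the unit clause (Q).
So R must be the other value — set R = True.
(T) alone gives T = True.
That conflicts with the unit clause (¬T).
Either choice for R ends in contradiction.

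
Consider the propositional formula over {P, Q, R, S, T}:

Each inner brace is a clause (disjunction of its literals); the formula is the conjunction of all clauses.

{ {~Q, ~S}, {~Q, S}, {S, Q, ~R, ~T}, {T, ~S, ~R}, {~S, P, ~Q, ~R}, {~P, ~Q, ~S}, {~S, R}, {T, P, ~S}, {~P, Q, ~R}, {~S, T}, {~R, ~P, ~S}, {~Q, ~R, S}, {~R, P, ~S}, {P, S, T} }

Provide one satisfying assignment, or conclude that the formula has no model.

Branch on Q: set Q = 0.
Branch on S: set S = 0.
Branch on R: set R = 0.
Branch on P: set P = 0.
The clause (T) is unit, so T = 1.
This assignment satisfies each clause.

P=0; Q=0; R=0; S=0; T=1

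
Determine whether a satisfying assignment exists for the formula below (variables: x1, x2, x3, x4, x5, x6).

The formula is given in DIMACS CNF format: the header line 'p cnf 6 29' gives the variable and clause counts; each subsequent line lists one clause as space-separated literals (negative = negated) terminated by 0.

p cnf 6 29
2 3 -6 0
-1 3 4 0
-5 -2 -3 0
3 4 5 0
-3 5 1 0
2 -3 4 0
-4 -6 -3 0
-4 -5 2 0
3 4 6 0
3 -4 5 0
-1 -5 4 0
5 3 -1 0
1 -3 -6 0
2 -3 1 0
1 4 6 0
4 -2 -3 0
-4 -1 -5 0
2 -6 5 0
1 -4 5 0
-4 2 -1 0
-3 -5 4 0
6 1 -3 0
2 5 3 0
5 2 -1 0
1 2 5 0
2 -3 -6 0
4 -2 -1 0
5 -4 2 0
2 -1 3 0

Suppose x2 = True.
Suppose x5 = True.
The clause (¬x3) is unit, so x3 = False.
Suppose x1 = False.
Suppose x4 = True.
All clauses hold; x6 can take either value.
A satisfying assignment: x1=False,  x2=True,  x3=False,  x4=True,  x5=True,  x6=False.

Yes, satisfiable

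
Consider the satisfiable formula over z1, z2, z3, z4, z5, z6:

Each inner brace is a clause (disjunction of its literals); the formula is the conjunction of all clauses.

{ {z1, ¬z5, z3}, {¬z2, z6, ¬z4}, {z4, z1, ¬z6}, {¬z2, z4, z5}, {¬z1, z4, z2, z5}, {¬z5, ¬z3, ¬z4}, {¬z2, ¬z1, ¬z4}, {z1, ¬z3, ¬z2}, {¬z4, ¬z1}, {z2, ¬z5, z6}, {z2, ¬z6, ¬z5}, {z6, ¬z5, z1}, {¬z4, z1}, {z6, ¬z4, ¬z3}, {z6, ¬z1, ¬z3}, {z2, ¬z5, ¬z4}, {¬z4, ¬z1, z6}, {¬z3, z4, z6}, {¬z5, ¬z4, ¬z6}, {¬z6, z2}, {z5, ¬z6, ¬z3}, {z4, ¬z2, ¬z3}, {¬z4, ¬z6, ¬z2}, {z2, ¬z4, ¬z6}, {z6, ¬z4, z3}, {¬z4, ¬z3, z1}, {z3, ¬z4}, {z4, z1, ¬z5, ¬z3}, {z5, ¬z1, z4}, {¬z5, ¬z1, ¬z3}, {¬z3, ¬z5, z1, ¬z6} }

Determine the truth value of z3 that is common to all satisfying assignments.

False

Suppose z3 = True.
Branch on z5: set z5 = False.
Unit clause (¬z6) forces z6 = False.
Unit clause (¬z4) forces z4 = False.
But (z4) is also a unit clause — contradiction.
So z5 must be the other value — set z5 = True.
Unit clause (¬z4) forces z4 = False.
Unit clause (z6) forces z6 = True.
Unit clause (z1) forces z1 = True.
But (¬z1) is also a unit clause — contradiction.
Either choice for z5 ends in contradiction.
So every satisfying assignment has z3 = False.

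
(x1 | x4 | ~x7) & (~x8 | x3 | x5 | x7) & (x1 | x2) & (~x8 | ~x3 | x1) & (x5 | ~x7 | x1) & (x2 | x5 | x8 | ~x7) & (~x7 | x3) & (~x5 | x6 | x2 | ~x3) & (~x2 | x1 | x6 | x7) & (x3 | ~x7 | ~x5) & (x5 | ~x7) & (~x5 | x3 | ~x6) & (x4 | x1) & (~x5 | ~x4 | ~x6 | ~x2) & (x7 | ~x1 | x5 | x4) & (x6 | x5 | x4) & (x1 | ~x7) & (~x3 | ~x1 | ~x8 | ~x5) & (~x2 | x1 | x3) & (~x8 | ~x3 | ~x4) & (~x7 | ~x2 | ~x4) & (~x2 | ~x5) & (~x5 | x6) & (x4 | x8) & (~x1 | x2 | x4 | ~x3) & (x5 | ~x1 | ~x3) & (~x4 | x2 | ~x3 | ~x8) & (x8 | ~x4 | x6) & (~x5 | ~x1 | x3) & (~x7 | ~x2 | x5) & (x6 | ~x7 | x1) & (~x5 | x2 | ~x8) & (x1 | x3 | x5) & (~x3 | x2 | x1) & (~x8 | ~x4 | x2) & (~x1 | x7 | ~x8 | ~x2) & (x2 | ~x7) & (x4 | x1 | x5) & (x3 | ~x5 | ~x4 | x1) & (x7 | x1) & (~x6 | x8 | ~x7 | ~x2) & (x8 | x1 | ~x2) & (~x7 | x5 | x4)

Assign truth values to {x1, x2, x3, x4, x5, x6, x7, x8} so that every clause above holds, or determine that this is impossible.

Suppose x1 = 1.
Suppose x7 = 0.
Suppose x5 = 0.
(x4) alone gives x4 = 1.
(~x3) alone gives x3 = 0.
(~x8) alone gives x8 = 0.
(x6) alone gives x6 = 1.
All clauses hold; x2 can take either value.

x1=1, x2=1, x3=0, x4=1, x5=0, x6=1, x7=0, x8=0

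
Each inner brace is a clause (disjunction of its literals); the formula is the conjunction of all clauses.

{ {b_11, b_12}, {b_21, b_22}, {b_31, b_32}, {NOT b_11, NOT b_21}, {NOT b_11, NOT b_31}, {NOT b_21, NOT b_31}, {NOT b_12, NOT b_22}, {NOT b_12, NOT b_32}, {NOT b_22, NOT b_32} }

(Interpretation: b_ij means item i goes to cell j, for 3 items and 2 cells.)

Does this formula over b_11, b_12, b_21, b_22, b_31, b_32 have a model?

No

Suppose b_11 = true.
From the singleton clause (NOT b_21), b_21 = false.
From the singleton clause (b_22), b_22 = true.
From the singleton clause (NOT b_31), b_31 = false.
From the singleton clause (b_32), b_32 = true.
Now (NOT b_32) is unsatisfied and unit — conflict.
So b_11 must be the other value — set b_11 = false.
From the singleton clause (b_12), b_12 = true.
From the singleton clause (NOT b_22), b_22 = false.
From the singleton clause (b_21), b_21 = true.
From the singleton clause (NOT b_31), b_31 = false.
From the singleton clause (b_32), b_32 = true.
Now (NOT b_32) is unsatisfied and unit — conflict.
Both values of b_11 lead to a conflict.
No assignment satisfies every clause.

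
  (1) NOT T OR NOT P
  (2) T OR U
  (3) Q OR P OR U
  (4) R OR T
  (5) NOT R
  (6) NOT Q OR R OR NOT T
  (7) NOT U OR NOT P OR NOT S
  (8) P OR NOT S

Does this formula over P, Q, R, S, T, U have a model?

Yes, satisfiable

From the singleton clause (NOT R), R = false.
From the singleton clause (T), T = true.
From the singleton clause (NOT P), P = false.
From the singleton clause (NOT Q), Q = false.
From the singleton clause (U), U = true.
From the singleton clause (NOT S), S = false.
All clauses are satisfied.
A satisfying assignment: P: false, Q: false, R: false, S: false, T: true, U: true.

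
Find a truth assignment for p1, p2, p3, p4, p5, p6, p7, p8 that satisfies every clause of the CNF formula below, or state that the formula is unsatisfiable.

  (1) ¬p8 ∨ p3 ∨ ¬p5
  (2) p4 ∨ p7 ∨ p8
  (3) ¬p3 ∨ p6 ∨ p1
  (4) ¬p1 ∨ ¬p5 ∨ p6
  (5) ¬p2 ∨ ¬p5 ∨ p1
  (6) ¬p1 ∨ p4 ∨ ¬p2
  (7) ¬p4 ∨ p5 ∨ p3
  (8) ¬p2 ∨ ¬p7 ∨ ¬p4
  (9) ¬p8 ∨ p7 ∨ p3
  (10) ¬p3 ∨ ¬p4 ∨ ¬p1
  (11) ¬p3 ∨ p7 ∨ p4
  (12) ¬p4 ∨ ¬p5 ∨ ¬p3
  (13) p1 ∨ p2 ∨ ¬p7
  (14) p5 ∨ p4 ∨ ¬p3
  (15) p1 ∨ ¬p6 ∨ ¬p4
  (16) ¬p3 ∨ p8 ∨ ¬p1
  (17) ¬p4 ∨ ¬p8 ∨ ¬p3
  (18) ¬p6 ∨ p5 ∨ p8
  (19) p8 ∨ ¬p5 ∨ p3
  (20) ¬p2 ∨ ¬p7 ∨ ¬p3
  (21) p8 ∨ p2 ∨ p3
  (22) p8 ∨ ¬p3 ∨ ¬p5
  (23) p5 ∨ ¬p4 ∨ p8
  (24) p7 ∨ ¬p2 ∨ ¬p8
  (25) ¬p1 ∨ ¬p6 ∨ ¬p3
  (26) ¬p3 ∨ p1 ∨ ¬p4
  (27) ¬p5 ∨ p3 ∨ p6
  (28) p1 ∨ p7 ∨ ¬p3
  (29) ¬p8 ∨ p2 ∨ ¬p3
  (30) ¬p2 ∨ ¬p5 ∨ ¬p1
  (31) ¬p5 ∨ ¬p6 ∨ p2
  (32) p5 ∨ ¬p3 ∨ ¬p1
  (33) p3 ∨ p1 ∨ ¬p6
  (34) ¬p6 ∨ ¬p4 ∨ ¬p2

Suppose p8 = True.
Suppose p3 = False.
The clause (¬p5) is unit, so p5 = False.
The clause (¬p4) is unit, so p4 = False.
The clause (p7) is unit, so p7 = True.
Suppose p1 = True.
The clause (¬p2) is unit, so p2 = False.
Every clause is now satisfied; p6 is unconstrained.

p1=True,  p2=False,  p3=False,  p4=False,  p5=False,  p6=True,  p7=True,  p8=True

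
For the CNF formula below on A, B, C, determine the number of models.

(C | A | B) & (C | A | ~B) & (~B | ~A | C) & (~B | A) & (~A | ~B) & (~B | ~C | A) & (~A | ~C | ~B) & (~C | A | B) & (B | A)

2

There are 2^3 = 8 truth assignments over (A, B, C).
Check each against the 9 clauses (columns in the order A, B, C):
  F F F  ✗ fails (C | A | B)
  F F T  ✗ fails (~C | A | B)
  F T F  ✗ fails (C | A | ~B)
  F T T  ✗ fails (~B | A)
  T F F  ✓ satisfies all
  T F T  ✓ satisfies all
  T T F  ✗ fails (~B | ~A | C)
  T T T  ✗ fails (~A | ~B)
2 of the 8 rows are models.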